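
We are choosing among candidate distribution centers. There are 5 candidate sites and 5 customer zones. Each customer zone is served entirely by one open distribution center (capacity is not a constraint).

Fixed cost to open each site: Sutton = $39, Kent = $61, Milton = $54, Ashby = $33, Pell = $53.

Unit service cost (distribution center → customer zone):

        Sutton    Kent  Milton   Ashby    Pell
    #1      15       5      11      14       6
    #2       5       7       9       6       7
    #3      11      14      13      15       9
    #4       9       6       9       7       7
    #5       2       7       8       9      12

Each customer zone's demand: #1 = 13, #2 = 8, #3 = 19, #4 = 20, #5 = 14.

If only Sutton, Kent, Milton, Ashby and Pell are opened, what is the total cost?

Each customer zone is assigned to its cheapest site among the open ones.
{Sutton, Kent, Milton, Ashby, Pell}: #1→Kent 5·13=65, #2→Sutton 5·8=40, #3→Pell 9·19=171, #4→Kent 6·20=120, #5→Sutton 2·14=28. Service 424; fixed 240; total 664.

Total cost: 664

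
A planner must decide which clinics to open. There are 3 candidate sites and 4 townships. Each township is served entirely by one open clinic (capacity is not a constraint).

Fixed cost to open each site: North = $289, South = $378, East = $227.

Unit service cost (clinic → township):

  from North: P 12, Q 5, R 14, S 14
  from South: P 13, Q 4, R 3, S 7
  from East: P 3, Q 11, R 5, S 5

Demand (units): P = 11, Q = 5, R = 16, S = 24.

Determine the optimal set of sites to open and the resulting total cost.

Open East only; minimum total cost 515.

For any fixed open set, each township goes to its cheapest open site; total = fixed + service.
{East}: P→East 3·11=33, Q→East 11·5=55, R→East 5·16=80, S→East 5·24=120. Service 288; fixed 227; total 515.
{South}: P→South 13·11=143, Q→South 4·5=20, R→South 3·16=48, S→South 7·24=168. Service 379; fixed 378; total 757.
{North, East}: service 258 + fixed 516 = 774
{North, South, East}: P→East 3·11=33, Q→South 4·5=20, R→South 3·16=48, S→East 5·24=120. Service 221; fixed 894; total 1115.
No other subset beats 515.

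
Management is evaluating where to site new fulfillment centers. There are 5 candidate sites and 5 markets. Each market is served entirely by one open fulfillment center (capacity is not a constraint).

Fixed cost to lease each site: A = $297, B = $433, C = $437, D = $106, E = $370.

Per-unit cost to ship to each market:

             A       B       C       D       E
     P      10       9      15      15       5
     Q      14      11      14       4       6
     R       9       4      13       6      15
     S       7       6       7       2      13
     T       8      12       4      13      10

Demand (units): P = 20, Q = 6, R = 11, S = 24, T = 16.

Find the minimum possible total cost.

For any fixed open set, each market goes to its cheapest open site; total = fixed + service.
{D}: P→D 15·20=300, Q→D 4·6=24, R→D 6·11=66, S→D 2·24=48, T→D 13·16=208. Service 646; fixed 106; total 752.
{A, D}: P→A 10·20=200, Q→D 4·6=24, R→D 6·11=66, S→D 2·24=48, T→A 8·16=128. Service 466; fixed 403; total 869.
{D, E}: service 398 + fixed 476 = 874
{A, B, C, D, E}: service 280 + fixed 1643 = 1923
No other subset beats 752.

Minimum total cost: 752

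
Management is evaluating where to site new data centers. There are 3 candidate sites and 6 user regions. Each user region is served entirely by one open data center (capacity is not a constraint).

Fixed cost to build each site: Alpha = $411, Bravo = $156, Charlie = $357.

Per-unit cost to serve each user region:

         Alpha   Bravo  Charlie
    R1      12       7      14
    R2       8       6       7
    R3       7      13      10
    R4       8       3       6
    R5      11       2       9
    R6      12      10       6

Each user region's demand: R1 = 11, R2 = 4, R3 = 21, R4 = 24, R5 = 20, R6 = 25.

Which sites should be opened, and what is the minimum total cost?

For any fixed open set, each user region goes to its cheapest open site; total = fixed + service.
{Bravo}: R1→Bravo 7·11=77, R2→Bravo 6·4=24, R3→Bravo 13·21=273, R4→Bravo 3·24=72, R5→Bravo 2·20=40, R6→Bravo 10·25=250. Service 736; fixed 156; total 892.
{Bravo, Charlie}: service 573 + fixed 513 = 1086
{Alpha, Bravo}: service 610 + fixed 567 = 1177
{Alpha, Bravo, Charlie}: R1→Bravo 7·11=77, R2→Bravo 6·4=24, R3→Alpha 7·21=147, R4→Bravo 3·24=72, R5→Bravo 2·20=40, R6→Charlie 6·25=150. Service 510; fixed 924; total 1434.
(All 7 nonempty subsets were checked; Bravo only is lowest.)

Open Bravo only; minimum total cost 892.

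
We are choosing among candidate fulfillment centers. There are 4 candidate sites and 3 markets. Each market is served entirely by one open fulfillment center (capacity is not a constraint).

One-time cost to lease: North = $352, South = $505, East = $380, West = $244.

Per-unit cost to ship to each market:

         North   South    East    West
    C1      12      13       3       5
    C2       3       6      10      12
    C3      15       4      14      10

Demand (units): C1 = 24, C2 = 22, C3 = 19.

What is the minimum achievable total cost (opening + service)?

Minimum total cost: 818

For any fixed open set, each market goes to its cheapest open site; total = fixed + service.
{West}: C1→West 5·24=120, C2→West 12·22=264, C3→West 10·19=190. Service 574; fixed 244; total 818.
{East}: C1→East 3·24=72, C2→East 10·22=220, C3→East 14·19=266. Service 558; fixed 380; total 938.
{North, West}: C1→West 5·24=120, C2→North 3·22=66, C3→West 10·19=190. Service 376; fixed 596; total 972.
{North, South, East, West}: service 214 + fixed 1481 = 1695
No other subset beats 818.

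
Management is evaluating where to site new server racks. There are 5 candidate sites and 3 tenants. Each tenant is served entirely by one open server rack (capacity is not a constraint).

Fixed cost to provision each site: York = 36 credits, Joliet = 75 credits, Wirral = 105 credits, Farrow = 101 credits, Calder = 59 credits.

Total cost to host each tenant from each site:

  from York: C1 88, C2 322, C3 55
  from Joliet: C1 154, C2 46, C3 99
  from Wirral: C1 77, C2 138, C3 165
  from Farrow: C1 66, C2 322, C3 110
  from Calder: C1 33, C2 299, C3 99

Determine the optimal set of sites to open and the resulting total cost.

Open York and Joliet; minimum total cost 300.

For any fixed open set, each tenant goes to its cheapest open site; total = fixed + service.
{York, Joliet}: C1→York 88, C2→Joliet 46, C3→York 55. Service 189; fixed 111; total 300.
{York, Joliet, Calder}: service 134 + fixed 170 = 304
{Joliet, Calder}: C1→Calder 33, C2→Joliet 46, C3→Joliet 99. Service 178; fixed 134; total 312.
{York, Joliet, Wirral, Farrow, Calder}: C1→Calder 33, C2→Joliet 46, C3→York 55. Service 134; fixed 376; total 510.
No other subset beats 300.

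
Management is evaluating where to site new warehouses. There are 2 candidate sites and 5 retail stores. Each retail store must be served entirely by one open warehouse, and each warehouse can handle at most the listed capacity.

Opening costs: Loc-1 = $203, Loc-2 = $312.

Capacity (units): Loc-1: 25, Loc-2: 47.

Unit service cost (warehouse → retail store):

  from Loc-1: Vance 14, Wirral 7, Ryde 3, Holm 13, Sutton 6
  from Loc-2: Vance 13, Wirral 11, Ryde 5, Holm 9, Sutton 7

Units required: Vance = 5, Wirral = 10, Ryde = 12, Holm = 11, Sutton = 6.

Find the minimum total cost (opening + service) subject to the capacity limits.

Minimum total cost: 688

Open {Loc-2}: Vance→Loc-2 13·5=65, Wirral→Loc-2 11·10=110, Ryde→Loc-2 5·12=60, Holm→Loc-2 9·11=99, Sutton→Loc-2 7·6=42.
Loads: Loc-2 carries 44/47. Service 376; fixed 312; total 688.
Next best feasible plan costs 827.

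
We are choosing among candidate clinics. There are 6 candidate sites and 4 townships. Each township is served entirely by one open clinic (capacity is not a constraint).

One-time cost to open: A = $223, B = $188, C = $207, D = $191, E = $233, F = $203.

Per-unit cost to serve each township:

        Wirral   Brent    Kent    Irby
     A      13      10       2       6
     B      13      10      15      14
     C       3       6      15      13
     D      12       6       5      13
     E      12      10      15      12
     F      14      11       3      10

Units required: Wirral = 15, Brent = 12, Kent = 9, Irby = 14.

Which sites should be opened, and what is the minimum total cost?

For any fixed open set, each township goes to its cheapest open site; total = fixed + service.
{A}: Wirral→A 13·15=195, Brent→A 10·12=120, Kent→A 2·9=18, Irby→A 6·14=84. Service 417; fixed 223; total 640.
{C}: service 434 + fixed 207 = 641
{A, C}: Wirral→C 3·15=45, Brent→C 6·12=72, Kent→A 2·9=18, Irby→A 6·14=84. Service 219; fixed 430; total 649.
{A, B, C, D, E, F}: service 219 + fixed 1245 = 1464
No other subset beats 640.

Open A only; minimum total cost 640.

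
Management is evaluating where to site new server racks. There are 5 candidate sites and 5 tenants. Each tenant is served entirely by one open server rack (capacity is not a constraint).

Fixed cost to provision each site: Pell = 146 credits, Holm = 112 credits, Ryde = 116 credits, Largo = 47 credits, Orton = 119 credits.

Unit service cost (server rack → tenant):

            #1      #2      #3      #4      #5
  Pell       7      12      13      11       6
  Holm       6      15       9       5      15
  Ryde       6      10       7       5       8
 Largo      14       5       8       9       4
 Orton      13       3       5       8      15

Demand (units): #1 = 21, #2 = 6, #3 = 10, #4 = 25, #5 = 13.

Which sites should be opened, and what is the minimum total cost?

For any fixed open set, each tenant goes to its cheapest open site; total = fixed + service.
{Ryde, Largo}: #1→Ryde 6·21=126, #2→Largo 5·6=30, #3→Ryde 7·10=70, #4→Ryde 5·25=125, #5→Largo 4·13=52. Service 403; fixed 163; total 566.
{Holm, Largo}: service 413 + fixed 159 = 572
{Ryde}: service 485 + fixed 116 = 601
{Pell, Holm, Ryde, Largo, Orton}: #1→Holm 6·21=126, #2→Orton 3·6=18, #3→Orton 5·10=50, #4→Holm 5·25=125, #5→Largo 4·13=52. Service 371; fixed 540; total 911.
No other subset beats 566.

Open Ryde and Largo; minimum total cost 566.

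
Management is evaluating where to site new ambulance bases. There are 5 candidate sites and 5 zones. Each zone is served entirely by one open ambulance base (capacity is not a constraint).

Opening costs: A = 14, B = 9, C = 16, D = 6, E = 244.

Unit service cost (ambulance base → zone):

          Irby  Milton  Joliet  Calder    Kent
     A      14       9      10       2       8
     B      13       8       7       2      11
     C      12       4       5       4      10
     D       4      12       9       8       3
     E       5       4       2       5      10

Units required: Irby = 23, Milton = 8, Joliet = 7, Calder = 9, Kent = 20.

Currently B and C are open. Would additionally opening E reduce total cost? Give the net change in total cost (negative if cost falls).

No — net change +62 (cost rises by 62).

Current service cost with {B, C}: 561.
Adding E: each zone re-picks its cheapest; new service cost 379, saving 182.
Extra fixed cost: 244. Net change = 244 − 182 = 62.
(Totals: 586 → 648.)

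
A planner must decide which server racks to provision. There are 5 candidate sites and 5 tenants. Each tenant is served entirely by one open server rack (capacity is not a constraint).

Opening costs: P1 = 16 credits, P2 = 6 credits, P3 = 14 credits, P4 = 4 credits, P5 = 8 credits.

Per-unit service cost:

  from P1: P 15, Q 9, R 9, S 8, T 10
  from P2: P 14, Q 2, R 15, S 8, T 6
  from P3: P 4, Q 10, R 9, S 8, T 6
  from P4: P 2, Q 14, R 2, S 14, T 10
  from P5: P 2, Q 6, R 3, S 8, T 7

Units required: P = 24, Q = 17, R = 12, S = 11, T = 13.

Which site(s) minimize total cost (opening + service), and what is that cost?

Open P2 and P4; minimum total cost 282.

For any fixed open set, each tenant goes to its cheapest open site; total = fixed + service.
{P2, P4}: P→P4 2·24=48, Q→P2 2·17=34, R→P4 2·12=24, S→P2 8·11=88, T→P2 6·13=78. Service 272; fixed 10; total 282.
{P2, P4, P5}: P→P4 2·24=48, Q→P2 2·17=34, R→P4 2·12=24, S→P2 8·11=88, T→P2 6·13=78. Service 272; fixed 18; total 290.
{P2, P3, P4}: service 272 + fixed 24 = 296
{P1, P2, P3, P4, P5}: P→P4 2·24=48, Q→P2 2·17=34, R→P4 2·12=24, S→P1 8·11=88, T→P2 6·13=78. Service 272; fixed 48; total 320.
No other subset beats 282.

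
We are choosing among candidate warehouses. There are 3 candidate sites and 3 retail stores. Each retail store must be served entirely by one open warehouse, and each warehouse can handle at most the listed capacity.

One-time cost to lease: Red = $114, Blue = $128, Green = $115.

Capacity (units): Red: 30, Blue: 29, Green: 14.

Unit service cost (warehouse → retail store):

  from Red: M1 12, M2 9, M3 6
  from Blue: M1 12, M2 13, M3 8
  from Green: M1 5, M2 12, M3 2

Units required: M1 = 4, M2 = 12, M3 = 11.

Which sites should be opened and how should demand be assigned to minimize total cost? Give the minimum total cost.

Minimum total cost: 336

Open {Red}: M1→Red 12·4=48, M2→Red 9·12=108, M3→Red 6·11=66.
Loads: Red carries 27/30. Service 222; fixed 114; total 336.
Next best feasible plan costs 407.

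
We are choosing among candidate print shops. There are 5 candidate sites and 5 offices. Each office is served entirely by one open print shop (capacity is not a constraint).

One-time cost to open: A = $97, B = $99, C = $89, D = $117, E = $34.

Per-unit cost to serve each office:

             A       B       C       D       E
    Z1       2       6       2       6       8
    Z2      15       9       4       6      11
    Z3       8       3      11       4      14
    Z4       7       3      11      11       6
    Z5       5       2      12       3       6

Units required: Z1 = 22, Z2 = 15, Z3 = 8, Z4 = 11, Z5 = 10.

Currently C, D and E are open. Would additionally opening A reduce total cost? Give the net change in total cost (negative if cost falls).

Current service cost with {C, D, E}: 232.
Adding A: each office re-picks its cheapest; new service cost 232, saving 0.
Extra fixed cost: 97. Net change = 97 − 0 = 97.
(Totals: 472 → 569.)

No — net change +97 (cost rises by 97).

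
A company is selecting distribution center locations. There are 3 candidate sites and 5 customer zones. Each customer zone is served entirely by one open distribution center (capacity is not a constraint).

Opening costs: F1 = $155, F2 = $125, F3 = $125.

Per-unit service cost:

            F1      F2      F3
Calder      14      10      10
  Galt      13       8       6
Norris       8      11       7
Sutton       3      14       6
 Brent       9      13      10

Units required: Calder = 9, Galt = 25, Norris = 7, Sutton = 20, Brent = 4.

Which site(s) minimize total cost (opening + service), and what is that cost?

For any fixed open set, each customer zone goes to its cheapest open site; total = fixed + service.
{F3}: Calder→F3 10·9=90, Galt→F3 6·25=150, Norris→F3 7·7=49, Sutton→F3 6·20=120, Brent→F3 10·4=40. Service 449; fixed 125; total 574.
{F1, F3}: Calder→F3 10·9=90, Galt→F3 6·25=150, Norris→F3 7·7=49, Sutton→F1 3·20=60, Brent→F1 9·4=36. Service 385; fixed 280; total 665.
{F2, F3}: Calder→F2 10·9=90, Galt→F3 6·25=150, Norris→F3 7·7=49, Sutton→F3 6·20=120, Brent→F3 10·4=40. Service 449; fixed 250; total 699.
{F1, F2, F3}: service 385 + fixed 405 = 790
(All 7 nonempty subsets were checked; F3 only is lowest.)

Open F3 only; minimum total cost 574.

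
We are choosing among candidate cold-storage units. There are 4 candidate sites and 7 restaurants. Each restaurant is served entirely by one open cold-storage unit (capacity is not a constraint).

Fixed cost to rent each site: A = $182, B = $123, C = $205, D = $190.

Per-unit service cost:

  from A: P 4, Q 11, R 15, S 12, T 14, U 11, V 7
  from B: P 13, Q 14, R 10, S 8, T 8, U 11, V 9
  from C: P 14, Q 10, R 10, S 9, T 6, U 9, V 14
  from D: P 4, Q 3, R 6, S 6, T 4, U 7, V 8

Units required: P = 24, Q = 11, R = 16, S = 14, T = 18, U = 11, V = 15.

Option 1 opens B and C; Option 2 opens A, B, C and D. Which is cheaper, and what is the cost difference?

Option 2 is cheaper by 101.

Option 1: {B, C}: P→B 13·24=312, Q→C 10·11=110, R→B 10·16=160, S→B 8·14=112, T→C 6·18=108, U→C 9·11=99, V→B 9·15=135. Service 1036; fixed 328; total 1364.
Option 2: {A, B, C, D}: P→A 4·24=96, Q→D 3·11=33, R→D 6·16=96, S→D 6·14=84, T→D 4·18=72, U→D 7·11=77, V→A 7·15=105. Service 563; fixed 700; total 1263.
Difference: |1364 − 1263| = 101.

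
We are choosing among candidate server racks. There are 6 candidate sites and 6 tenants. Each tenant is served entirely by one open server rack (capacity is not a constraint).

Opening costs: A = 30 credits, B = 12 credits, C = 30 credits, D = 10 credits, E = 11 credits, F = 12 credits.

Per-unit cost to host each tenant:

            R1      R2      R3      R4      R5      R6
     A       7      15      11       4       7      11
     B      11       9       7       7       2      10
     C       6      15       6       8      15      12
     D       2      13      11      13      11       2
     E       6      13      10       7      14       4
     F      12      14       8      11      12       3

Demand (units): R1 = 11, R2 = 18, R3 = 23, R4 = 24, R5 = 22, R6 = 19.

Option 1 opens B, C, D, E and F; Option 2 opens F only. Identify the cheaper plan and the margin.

Option 1: {B, C, D, E, F}: R1→D 2·11=22, R2→B 9·18=162, R3→C 6·23=138, R4→B 7·24=168, R5→B 2·22=44, R6→D 2·19=38. Service 572; fixed 75; total 647.
Option 2: {F}: R1→F 12·11=132, R2→F 14·18=252, R3→F 8·23=184, R4→F 11·24=264, R5→F 12·22=264, R6→F 3·19=57. Service 1153; fixed 12; total 1165.
Difference: |647 − 1165| = 518.

Option 1 is cheaper by 518.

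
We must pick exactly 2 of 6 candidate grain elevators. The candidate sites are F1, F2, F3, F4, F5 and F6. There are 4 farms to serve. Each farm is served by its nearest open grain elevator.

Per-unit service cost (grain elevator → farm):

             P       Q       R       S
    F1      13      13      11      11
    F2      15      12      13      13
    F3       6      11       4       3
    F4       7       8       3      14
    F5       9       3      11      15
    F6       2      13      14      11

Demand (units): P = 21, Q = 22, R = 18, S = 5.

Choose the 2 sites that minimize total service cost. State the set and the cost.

With exactly 2 open, each farm uses its cheapest among the chosen.
{F3, F5}: P→F3 6·21=126, Q→F5 3·22=66, R→F3 4·18=72, S→F3 3·5=15. Service cost 279.
{F4, F6}: service cost 327
{F4, F5}: service cost 337
Among all 15 size-2 choices, {F3, F5} is lowest.

Choose F3 and F5; total service cost 279.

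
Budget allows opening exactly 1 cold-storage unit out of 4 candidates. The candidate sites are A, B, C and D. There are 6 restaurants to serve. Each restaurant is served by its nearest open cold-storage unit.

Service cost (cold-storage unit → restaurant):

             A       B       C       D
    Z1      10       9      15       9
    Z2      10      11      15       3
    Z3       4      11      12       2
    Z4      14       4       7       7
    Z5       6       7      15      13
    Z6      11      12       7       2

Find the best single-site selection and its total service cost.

Choose D only; total service cost 36.

With exactly 1 open, each restaurant uses its cheapest among the chosen.
{D}: Z1→D 9, Z2→D 3, Z3→D 2, Z4→D 7, Z5→D 13, Z6→D 2. Service cost 36.
{B}: service cost 54
{A}: service cost 55
Among all 4 size-1 choices, {D} is lowest.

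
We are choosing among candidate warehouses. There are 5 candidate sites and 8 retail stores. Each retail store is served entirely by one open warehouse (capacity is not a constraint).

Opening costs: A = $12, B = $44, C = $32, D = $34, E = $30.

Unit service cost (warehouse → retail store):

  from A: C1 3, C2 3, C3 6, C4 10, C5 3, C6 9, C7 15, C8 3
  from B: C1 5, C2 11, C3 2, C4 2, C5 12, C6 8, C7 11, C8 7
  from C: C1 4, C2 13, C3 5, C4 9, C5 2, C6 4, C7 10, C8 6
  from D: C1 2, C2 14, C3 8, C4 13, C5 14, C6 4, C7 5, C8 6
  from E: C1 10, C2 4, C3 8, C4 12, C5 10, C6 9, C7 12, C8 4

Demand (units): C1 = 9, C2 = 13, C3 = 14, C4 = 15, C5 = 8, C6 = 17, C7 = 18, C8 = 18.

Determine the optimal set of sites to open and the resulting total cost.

Open A, B and D; minimum total cost 441.

For any fixed open set, each retail store goes to its cheapest open site; total = fixed + service.
{A, B, D}: C1→D 2·9=18, C2→A 3·13=39, C3→B 2·14=28, C4→B 2·15=30, C5→A 3·8=24, C6→D 4·17=68, C7→D 5·18=90, C8→A 3·18=54. Service 351; fixed 90; total 441.
{A, B, C, D}: C1→D 2·9=18, C2→A 3·13=39, C3→B 2·14=28, C4→B 2·15=30, C5→C 2·8=16, C6→C 4·17=68, C7→D 5·18=90, C8→A 3·18=54. Service 343; fixed 122; total 465.
{A, B, D, E}: C1→D 2·9=18, C2→A 3·13=39, C3→B 2·14=28, C4→B 2·15=30, C5→A 3·8=24, C6→D 4·17=68, C7→D 5·18=90, C8→A 3·18=54. Service 351; fixed 120; total 471.
{A, B, C, D, E}: service 343 + fixed 152 = 495
No other subset beats 441.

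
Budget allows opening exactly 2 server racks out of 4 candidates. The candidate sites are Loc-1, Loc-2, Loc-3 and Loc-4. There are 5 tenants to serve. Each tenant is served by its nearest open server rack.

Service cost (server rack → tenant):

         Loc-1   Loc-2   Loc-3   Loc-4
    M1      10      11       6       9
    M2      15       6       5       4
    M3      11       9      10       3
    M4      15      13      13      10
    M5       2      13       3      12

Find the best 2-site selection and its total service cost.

With exactly 2 open, each tenant uses its cheapest among the chosen.
{Loc-3, Loc-4}: M1→Loc-3 6, M2→Loc-4 4, M3→Loc-4 3, M4→Loc-4 10, M5→Loc-3 3. Service cost 26.
{Loc-1, Loc-4}: service cost 28
{Loc-1, Loc-3}: service cost 36
Among all 6 size-2 choices, {Loc-3, Loc-4} is lowest.

Choose Loc-3 and Loc-4; total service cost 26.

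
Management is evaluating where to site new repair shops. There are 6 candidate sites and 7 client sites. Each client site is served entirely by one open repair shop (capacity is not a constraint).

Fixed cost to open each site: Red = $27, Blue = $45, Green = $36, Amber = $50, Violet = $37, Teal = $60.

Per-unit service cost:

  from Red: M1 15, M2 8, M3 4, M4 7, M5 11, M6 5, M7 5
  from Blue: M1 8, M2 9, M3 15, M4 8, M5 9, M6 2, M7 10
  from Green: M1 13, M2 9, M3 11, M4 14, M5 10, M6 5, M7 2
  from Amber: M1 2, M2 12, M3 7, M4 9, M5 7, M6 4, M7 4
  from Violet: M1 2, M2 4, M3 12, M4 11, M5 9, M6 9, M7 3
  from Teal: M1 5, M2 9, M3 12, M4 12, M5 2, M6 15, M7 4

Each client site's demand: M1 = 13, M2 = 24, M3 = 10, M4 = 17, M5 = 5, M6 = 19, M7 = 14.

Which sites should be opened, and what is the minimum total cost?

For any fixed open set, each client site goes to its cheapest open site; total = fixed + service.
{Red, Blue, Violet}: M1→Violet 2·13=26, M2→Violet 4·24=96, M3→Red 4·10=40, M4→Red 7·17=119, M5→Blue 9·5=45, M6→Blue 2·19=38, M7→Violet 3·14=42. Service 406; fixed 109; total 515.
{Red, Violet}: M1→Violet 2·13=26, M2→Violet 4·24=96, M3→Red 4·10=40, M4→Red 7·17=119, M5→Violet 9·5=45, M6→Red 5·19=95, M7→Violet 3·14=42. Service 463; fixed 64; total 527.
{Red, Blue, Green, Violet}: service 392 + fixed 145 = 537
{Red, Blue, Green, Amber, Violet, Teal}: M1→Amber 2·13=26, M2→Violet 4·24=96, M3→Red 4·10=40, M4→Red 7·17=119, M5→Teal 2·5=10, M6→Blue 2·19=38, M7→Green 2·14=28. Service 357; fixed 255; total 612.
No other subset beats 515.

Open Red, Blue and Violet; minimum total cost 515.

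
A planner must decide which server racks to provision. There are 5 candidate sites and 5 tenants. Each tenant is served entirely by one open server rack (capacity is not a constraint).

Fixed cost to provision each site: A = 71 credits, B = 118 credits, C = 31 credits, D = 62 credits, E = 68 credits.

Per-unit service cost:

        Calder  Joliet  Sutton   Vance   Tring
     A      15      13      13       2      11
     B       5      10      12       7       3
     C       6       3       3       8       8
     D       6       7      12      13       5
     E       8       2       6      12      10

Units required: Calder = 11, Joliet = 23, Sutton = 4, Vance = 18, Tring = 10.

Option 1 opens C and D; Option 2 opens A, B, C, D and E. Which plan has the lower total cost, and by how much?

Option 1 is cheaper by 95.

Option 1: {C, D}: Calder→C 6·11=66, Joliet→C 3·23=69, Sutton→C 3·4=12, Vance→C 8·18=144, Tring→D 5·10=50. Service 341; fixed 93; total 434.
Option 2: {A, B, C, D, E}: Calder→B 5·11=55, Joliet→E 2·23=46, Sutton→C 3·4=12, Vance→A 2·18=36, Tring→B 3·10=30. Service 179; fixed 350; total 529.
Difference: |434 − 529| = 95.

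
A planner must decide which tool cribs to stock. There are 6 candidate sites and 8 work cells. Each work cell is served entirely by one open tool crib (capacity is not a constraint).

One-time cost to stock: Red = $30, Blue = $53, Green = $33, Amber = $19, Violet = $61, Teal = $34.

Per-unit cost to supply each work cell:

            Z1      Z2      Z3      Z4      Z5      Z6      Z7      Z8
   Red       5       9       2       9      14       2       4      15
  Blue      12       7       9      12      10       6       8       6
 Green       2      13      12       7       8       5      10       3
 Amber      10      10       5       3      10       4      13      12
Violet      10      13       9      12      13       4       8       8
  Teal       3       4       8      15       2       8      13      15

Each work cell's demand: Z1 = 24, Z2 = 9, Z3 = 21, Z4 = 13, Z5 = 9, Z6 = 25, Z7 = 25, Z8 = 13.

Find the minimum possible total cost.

Minimum total cost: 488

For any fixed open set, each work cell goes to its cheapest open site; total = fixed + service.
{Red, Green, Amber, Teal}: Z1→Green 2·24=48, Z2→Teal 4·9=36, Z3→Red 2·21=42, Z4→Amber 3·13=39, Z5→Teal 2·9=18, Z6→Red 2·25=50, Z7→Red 4·25=100, Z8→Green 3·13=39. Service 372; fixed 116; total 488.
{Red, Green, Teal}: Z1→Green 2·24=48, Z2→Teal 4·9=36, Z3→Red 2·21=42, Z4→Green 7·13=91, Z5→Teal 2·9=18, Z6→Red 2·25=50, Z7→Red 4·25=100, Z8→Green 3·13=39. Service 424; fixed 97; total 521.
{Red, Blue, Green, Amber, Teal}: Z1→Green 2·24=48, Z2→Teal 4·9=36, Z3→Red 2·21=42, Z4→Amber 3·13=39, Z5→Teal 2·9=18, Z6→Red 2·25=50, Z7→Red 4·25=100, Z8→Green 3·13=39. Service 372; fixed 169; total 541.
{Red, Blue, Green, Amber, Violet, Teal}: service 372 + fixed 230 = 602
No other subset beats 488.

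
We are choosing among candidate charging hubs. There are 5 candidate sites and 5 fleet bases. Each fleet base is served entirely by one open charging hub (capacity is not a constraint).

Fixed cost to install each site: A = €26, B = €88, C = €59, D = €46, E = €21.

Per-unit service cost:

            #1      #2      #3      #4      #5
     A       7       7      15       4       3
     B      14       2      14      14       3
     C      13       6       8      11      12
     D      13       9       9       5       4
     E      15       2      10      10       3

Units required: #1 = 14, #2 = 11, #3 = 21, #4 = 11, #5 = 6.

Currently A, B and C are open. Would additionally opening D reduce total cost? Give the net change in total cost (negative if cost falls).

Current service cost with {A, B, C}: 350.
Adding D: each fleet base re-picks its cheapest; new service cost 350, saving 0.
Extra fixed cost: 46. Net change = 46 − 0 = 46.
(Totals: 523 → 569.)

No — net change +46 (cost rises by 46).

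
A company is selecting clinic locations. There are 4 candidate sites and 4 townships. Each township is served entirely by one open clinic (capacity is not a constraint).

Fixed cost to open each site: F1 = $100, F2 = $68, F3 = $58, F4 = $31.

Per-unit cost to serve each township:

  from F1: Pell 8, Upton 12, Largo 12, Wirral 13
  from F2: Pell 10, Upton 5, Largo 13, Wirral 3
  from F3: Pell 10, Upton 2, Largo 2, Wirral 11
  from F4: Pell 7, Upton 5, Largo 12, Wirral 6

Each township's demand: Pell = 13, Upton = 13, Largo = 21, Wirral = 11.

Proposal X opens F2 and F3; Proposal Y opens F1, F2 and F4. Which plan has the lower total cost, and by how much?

Proposal X: {F2, F3}: Pell→F2 10·13=130, Upton→F3 2·13=26, Largo→F3 2·21=42, Wirral→F2 3·11=33. Service 231; fixed 126; total 357.
Proposal Y: {F1, F2, F4}: Pell→F4 7·13=91, Upton→F2 5·13=65, Largo→F1 12·21=252, Wirral→F2 3·11=33. Service 441; fixed 199; total 640.
Difference: |357 − 640| = 283.

Proposal X is cheaper by 283.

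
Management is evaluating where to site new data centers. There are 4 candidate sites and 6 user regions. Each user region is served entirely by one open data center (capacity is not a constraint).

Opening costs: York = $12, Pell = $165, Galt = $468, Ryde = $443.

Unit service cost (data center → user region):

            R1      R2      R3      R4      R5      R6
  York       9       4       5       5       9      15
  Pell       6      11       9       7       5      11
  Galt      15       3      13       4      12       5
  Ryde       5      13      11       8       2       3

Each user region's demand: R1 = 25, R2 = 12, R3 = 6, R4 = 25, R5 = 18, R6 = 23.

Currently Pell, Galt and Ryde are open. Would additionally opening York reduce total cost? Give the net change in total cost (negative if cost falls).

Current service cost with {Pell, Galt, Ryde}: 420.
Adding York: each user region re-picks its cheapest; new service cost 396, saving 24.
Extra fixed cost: 12. Net change = 12 − 24 = -12.
(Totals: 1496 → 1484.)

Yes — net change −12 (cost falls by 12).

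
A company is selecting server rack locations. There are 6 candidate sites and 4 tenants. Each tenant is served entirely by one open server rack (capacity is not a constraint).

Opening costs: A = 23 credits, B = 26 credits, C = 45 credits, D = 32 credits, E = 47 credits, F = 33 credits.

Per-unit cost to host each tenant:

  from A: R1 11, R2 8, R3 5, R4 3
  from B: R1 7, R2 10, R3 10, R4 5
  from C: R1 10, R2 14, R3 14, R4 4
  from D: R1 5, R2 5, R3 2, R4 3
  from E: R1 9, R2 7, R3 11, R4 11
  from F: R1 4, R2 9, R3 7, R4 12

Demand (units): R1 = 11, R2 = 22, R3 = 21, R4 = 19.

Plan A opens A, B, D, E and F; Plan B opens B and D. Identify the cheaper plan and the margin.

Plan A: {A, B, D, E, F}: R1→F 4·11=44, R2→D 5·22=110, R3→D 2·21=42, R4→A 3·19=57. Service 253; fixed 161; total 414.
Plan B: {B, D}: R1→D 5·11=55, R2→D 5·22=110, R3→D 2·21=42, R4→D 3·19=57. Service 264; fixed 58; total 322.
Difference: |414 − 322| = 92.

Plan B is cheaper by 92.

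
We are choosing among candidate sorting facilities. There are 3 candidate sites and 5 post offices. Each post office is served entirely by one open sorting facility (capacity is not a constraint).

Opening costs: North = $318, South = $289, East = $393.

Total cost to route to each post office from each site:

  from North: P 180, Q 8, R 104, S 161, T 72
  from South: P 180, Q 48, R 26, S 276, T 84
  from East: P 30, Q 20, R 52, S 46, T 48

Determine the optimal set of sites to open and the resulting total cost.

Open East only; minimum total cost 589.

For any fixed open set, each post office goes to its cheapest open site; total = fixed + service.
{East}: P→East 30, Q→East 20, R→East 52, S→East 46, T→East 48. Service 196; fixed 393; total 589.
{North}: P→North 180, Q→North 8, R→North 104, S→North 161, T→North 72. Service 525; fixed 318; total 843.
{South, East}: P→East 30, Q→East 20, R→South 26, S→East 46, T→East 48. Service 170; fixed 682; total 852.
{North, South, East}: P→East 30, Q→North 8, R→South 26, S→East 46, T→East 48. Service 158; fixed 1000; total 1158.
(All 7 nonempty subsets were checked; East only is lowest.)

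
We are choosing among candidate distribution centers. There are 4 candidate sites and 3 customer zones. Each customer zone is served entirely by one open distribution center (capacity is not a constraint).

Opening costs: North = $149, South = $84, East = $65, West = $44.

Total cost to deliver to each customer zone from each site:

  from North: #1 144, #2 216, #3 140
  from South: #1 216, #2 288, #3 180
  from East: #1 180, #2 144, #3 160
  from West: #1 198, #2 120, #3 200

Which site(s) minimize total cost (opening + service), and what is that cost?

For any fixed open set, each customer zone goes to its cheapest open site; total = fixed + service.
{East}: #1→East 180, #2→East 144, #3→East 160. Service 484; fixed 65; total 549.
{West}: service 518 + fixed 44 = 562
{East, West}: service 460 + fixed 109 = 569
{North, South, East, West}: #1→North 144, #2→West 120, #3→North 140. Service 404; fixed 342; total 746.
No other subset beats 549.

Open East only; minimum total cost 549.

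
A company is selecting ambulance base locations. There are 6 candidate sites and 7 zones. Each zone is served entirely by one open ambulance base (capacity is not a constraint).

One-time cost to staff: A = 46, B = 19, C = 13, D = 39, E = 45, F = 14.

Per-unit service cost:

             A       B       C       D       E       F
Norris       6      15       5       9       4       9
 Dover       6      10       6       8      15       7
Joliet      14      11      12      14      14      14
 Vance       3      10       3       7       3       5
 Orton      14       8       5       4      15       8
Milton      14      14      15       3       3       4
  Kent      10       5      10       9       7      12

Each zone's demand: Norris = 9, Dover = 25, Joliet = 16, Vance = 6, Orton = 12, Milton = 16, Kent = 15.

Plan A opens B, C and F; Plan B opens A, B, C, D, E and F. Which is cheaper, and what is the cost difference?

Plan A: {B, C, F}: Norris→C 5·9=45, Dover→C 6·25=150, Joliet→B 11·16=176, Vance→C 3·6=18, Orton→C 5·12=60, Milton→F 4·16=64, Kent→B 5·15=75. Service 588; fixed 46; total 634.
Plan B: {A, B, C, D, E, F}: Norris→E 4·9=36, Dover→A 6·25=150, Joliet→B 11·16=176, Vance→A 3·6=18, Orton→D 4·12=48, Milton→D 3·16=48, Kent→B 5·15=75. Service 551; fixed 176; total 727.
Difference: |634 − 727| = 93.

Plan A is cheaper by 93.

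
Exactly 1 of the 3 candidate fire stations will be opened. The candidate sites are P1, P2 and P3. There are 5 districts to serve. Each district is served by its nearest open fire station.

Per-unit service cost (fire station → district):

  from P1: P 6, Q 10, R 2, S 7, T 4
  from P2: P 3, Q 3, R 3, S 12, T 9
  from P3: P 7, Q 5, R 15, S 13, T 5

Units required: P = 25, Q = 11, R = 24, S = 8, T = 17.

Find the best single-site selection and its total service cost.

Choose P2 only; total service cost 429.

With exactly 1 open, each district uses its cheapest among the chosen.
{P2}: P→P2 3·25=75, Q→P2 3·11=33, R→P2 3·24=72, S→P2 12·8=96, T→P2 9·17=153. Service cost 429.
{P1}: service cost 432
{P3}: service cost 779
Among all 3 size-1 choices, {P2} is lowest.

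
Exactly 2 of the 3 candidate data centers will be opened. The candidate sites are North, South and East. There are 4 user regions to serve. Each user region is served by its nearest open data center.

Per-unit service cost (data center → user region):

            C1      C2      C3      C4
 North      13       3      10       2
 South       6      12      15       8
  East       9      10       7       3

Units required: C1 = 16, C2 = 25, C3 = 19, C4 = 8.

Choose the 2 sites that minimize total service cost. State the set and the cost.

With exactly 2 open, each user region uses its cheapest among the chosen.
{North, East}: C1→East 9·16=144, C2→North 3·25=75, C3→East 7·19=133, C4→North 2·8=16. Service cost 368.
{North, South}: service cost 377
{South, East}: service cost 503
Among all 3 size-2 choices, {North, East} is lowest.

Choose North and East; total service cost 368.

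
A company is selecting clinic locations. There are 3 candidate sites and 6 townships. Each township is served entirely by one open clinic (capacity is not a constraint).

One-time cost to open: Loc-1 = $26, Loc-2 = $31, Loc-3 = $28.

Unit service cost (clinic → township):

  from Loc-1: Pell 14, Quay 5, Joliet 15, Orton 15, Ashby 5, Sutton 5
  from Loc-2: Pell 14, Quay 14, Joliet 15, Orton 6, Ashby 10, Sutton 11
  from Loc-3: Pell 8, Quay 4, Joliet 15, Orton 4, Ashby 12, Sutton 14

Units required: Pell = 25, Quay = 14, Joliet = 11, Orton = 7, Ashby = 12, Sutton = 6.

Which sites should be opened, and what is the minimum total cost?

Open Loc-1 and Loc-3; minimum total cost 593.

For any fixed open set, each township goes to its cheapest open site; total = fixed + service.
{Loc-1, Loc-3}: Pell→Loc-3 8·25=200, Quay→Loc-3 4·14=56, Joliet→Loc-1 15·11=165, Orton→Loc-3 4·7=28, Ashby→Loc-1 5·12=60, Sutton→Loc-1 5·6=30. Service 539; fixed 54; total 593.
{Loc-1, Loc-2, Loc-3}: service 539 + fixed 85 = 624
{Loc-2, Loc-3}: Pell→Loc-3 8·25=200, Quay→Loc-3 4·14=56, Joliet→Loc-2 15·11=165, Orton→Loc-3 4·7=28, Ashby→Loc-2 10·12=120, Sutton→Loc-2 11·6=66. Service 635; fixed 59; total 694.
{Loc-1}: Pell→Loc-1 14·25=350, Quay→Loc-1 5·14=70, Joliet→Loc-1 15·11=165, Orton→Loc-1 15·7=105, Ashby→Loc-1 5·12=60, Sutton→Loc-1 5·6=30. Service 780; fixed 26; total 806.
No other subset beats 593.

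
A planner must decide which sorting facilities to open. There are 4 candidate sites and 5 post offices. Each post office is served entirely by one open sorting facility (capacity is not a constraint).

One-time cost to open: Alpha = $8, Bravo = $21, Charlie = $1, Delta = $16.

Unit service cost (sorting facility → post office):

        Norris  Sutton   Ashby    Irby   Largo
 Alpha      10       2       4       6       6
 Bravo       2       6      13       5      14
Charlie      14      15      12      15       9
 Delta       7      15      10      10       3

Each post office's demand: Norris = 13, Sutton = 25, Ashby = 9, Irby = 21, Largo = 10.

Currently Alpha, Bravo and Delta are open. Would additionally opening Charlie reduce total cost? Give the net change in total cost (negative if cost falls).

Current service cost with {Alpha, Bravo, Delta}: 247.
Adding Charlie: each post office re-picks its cheapest; new service cost 247, saving 0.
Extra fixed cost: 1. Net change = 1 − 0 = 1.
(Totals: 292 → 293.)

No — net change +1 (cost rises by 1).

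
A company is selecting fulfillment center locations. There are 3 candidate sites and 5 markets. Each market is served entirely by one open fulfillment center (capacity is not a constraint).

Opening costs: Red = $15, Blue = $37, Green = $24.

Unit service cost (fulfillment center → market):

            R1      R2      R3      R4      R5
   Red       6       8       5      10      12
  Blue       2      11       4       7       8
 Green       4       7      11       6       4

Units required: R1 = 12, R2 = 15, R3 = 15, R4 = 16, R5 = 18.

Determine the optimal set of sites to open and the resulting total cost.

Open Blue and Green; minimum total cost 418.

For any fixed open set, each market goes to its cheapest open site; total = fixed + service.
{Blue, Green}: R1→Blue 2·12=24, R2→Green 7·15=105, R3→Blue 4·15=60, R4→Green 6·16=96, R5→Green 4·18=72. Service 357; fixed 61; total 418.
{Red, Blue, Green}: service 357 + fixed 76 = 433
{Red, Green}: service 396 + fixed 39 = 435
{Red}: service 643 + fixed 15 = 658
No other subset beats 418.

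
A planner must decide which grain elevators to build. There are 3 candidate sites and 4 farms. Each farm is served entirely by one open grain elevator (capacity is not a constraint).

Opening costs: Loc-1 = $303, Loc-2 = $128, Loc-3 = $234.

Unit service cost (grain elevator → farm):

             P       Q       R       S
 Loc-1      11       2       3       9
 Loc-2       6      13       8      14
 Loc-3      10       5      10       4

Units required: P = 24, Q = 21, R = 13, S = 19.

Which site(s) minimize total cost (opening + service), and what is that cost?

For any fixed open set, each farm goes to its cheapest open site; total = fixed + service.
{Loc-3}: P→Loc-3 10·24=240, Q→Loc-3 5·21=105, R→Loc-3 10·13=130, S→Loc-3 4·19=76. Service 551; fixed 234; total 785.
{Loc-2, Loc-3}: service 429 + fixed 362 = 791
{Loc-1}: service 516 + fixed 303 = 819
{Loc-1, Loc-2, Loc-3}: service 301 + fixed 665 = 966
No other subset beats 785.

Open Loc-3 only; minimum total cost 785.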